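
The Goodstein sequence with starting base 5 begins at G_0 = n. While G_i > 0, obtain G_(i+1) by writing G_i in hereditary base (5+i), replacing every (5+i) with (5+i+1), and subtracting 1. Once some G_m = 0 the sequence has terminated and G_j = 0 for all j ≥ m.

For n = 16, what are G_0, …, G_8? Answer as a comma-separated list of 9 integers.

base 5: 16 = 3·5 + 1; at 6: 3·6 + 1 = 19; next = 18
base 6: 18 = 3·6; at 7: 3·7 = 21; next = 20
base 7: 20 = 2·7 + 6; at 8: 2·8 + 6 = 22; next = 21
base 8: 21 = 2·8 + 5; at 9: 2·9 + 5 = 23; next = 22
base 9: 22 = 2·9 + 4; at 10: 2·10 + 4 = 24; next = 23
base 10: 23 = 2·10 + 3; at 11: 2·11 + 3 = 25; next = 24
base 11: 24 = 2·11 + 2; at 12: 2·12 + 2 = 26; next = 25
base 12: 25 = 2·12 + 1; at 13: 2·13 + 1 = 27; next = 26

16, 18, 20, 21, 22, 23, 24, 25, 26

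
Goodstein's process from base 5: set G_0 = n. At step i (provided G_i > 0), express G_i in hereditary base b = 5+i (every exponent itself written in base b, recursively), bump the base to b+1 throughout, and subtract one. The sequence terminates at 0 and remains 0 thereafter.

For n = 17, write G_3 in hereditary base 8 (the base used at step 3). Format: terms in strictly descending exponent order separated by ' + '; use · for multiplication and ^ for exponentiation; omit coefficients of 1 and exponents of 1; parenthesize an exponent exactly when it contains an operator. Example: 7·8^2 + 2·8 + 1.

base 5: 17 = 3·5 + 2; at 6: 3·6 + 2 = 20; next = 19
base 6: 19 = 3·6 + 1; at 7: 3·7 + 1 = 22; next = 21
base 7: 21 = 3·7; at 8: 3·8 = 24; next = 23
base 8: 23 = 2·8 + 7; at 9: 2·9 + 7 = 25; next = 24

2·8 + 7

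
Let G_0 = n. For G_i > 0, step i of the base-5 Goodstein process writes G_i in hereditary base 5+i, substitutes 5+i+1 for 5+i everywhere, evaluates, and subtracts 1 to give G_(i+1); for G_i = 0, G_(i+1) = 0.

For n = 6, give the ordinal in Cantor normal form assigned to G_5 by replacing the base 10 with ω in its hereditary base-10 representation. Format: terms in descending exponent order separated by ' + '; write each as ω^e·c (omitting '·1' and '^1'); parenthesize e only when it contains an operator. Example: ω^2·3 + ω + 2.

step 0: 6 = 5 + 1; sub 6 for 5: 6 + 1; = 7; G_1 = 7−1 = 6
step 1: 6 = 6; sub 7 for 6: 7; = 7; G_2 = 7−1 = 6
step 2: 6 = 6; sub 8 for 7: 6; = 6; G_3 = 6−1 = 5
step 3: 5 = 5; sub 9 for 8: 5; = 5; G_4 = 5−1 = 4
step 4: 4 = 4; sub 10 for 9: 4; = 4; G_5 = 4−1 = 3
step 5: 3 = 3; sub 11 for 10: 3; = 3; G_6 = 3−1 = 2

3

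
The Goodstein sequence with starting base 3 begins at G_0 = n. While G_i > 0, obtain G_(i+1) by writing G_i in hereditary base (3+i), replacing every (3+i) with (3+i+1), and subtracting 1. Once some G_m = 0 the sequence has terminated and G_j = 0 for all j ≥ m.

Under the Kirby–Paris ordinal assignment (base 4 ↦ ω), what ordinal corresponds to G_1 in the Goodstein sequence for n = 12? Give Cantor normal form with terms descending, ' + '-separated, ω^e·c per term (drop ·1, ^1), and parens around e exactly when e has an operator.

i=0: 12 = 3^2 + 3 (b=3); 3→4: 4^2 + 4 = 20; 20−1 = 19
i=1: 19 = 4^2 + 3 (b=4); 4→5: 5^2 + 3 = 28; 28−1 = 27

ω^2 + 3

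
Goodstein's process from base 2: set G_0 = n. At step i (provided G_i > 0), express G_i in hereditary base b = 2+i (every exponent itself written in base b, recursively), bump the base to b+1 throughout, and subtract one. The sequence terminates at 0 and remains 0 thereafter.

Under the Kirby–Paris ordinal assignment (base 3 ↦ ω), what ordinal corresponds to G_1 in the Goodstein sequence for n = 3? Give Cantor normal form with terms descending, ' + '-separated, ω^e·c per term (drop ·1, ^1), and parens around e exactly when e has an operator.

ω

step 0: 3 = 2 + 1; sub 3 for 2: 3 + 1; = 4; G_1 = 4−1 = 3
step 1: 3 = 3; sub 4 for 3: 4; = 4; G_2 = 4−1 = 3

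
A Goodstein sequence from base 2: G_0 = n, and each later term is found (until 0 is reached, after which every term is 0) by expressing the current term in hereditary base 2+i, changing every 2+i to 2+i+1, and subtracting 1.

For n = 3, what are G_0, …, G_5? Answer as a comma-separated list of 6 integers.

(0) 3|_2 = 2 + 1 ↦ 3 + 1|_3 = 4 ⇒ 3
(1) 3|_3 = 3 ↦ 4|_4 = 4 ⇒ 3
(2) 3|_4 = 3 ↦ 3|_5 = 3 ⇒ 2
(3) 2|_5 = 2 ↦ 2|_6 = 2 ⇒ 1
(4) 1|_6 = 1 ↦ 1|_7 = 1 ⇒ 0

3, 3, 3, 2, 1, 0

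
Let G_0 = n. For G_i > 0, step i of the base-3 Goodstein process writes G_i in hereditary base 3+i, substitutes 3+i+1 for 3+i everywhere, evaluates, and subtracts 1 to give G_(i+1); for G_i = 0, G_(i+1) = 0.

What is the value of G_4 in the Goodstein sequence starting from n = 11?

39

G_0=11  [base 3] 3^2 + 2  →[3↦4]→  4^2 + 2 = 18  −1 ⇒ G_1=17
G_1=17  [base 4] 4^2 + 1  →[4↦5]→  5^2 + 1 = 26  −1 ⇒ G_2=25
G_2=25  [base 5] 5^2  →[5↦6]→  6^2 = 36  −1 ⇒ G_3=35
G_3=35  [base 6] 5·6 + 5  →[6↦7]→  5·7 + 5 = 40  −1 ⇒ G_4=39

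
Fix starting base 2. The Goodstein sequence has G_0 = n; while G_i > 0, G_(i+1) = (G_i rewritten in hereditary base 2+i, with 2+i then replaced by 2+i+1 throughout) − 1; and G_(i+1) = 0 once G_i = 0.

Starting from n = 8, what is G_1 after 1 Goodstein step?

80

base 2: 8 = 2^(2 + 1); at 3: 3^(3 + 1) = 81; next = 80
base 3: 80 = 2·3^3 + 2·3^2 + 2·3 + 2; at 4: 2·4^4 + 2·4^2 + 2·4 + 2 = 554; next = 553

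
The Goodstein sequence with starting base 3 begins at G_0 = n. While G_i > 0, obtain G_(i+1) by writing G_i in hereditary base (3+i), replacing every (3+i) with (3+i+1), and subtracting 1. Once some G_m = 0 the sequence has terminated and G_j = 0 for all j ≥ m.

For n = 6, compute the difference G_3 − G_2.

i=0: 6 = 2·3 (b=3); 3→4: 2·4 = 8; 8−1 = 7
i=1: 7 = 4 + 3 (b=4); 4→5: 5 + 3 = 8; 8−1 = 7
i=2: 7 = 5 + 2 (b=5); 5→6: 6 + 2 = 8; 8−1 = 7

0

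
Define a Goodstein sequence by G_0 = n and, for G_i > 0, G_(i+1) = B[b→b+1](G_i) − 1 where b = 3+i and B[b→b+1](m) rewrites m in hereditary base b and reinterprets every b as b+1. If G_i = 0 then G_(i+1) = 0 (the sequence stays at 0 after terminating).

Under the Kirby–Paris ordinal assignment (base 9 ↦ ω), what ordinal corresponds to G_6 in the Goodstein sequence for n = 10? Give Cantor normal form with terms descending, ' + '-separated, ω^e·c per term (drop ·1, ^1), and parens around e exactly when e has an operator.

ω·4

i=0: 10 = 3^2 + 1 (b=3); 3→4: 4^2 + 1 = 17; 17−1 = 16
i=1: 16 = 4^2 (b=4); 4→5: 5^2 = 25; 25−1 = 24
i=2: 24 = 4·5 + 4 (b=5); 5→6: 4·6 + 4 = 28; 28−1 = 27
i=3: 27 = 4·6 + 3 (b=6); 6→7: 4·7 + 3 = 31; 31−1 = 30
i=4: 30 = 4·7 + 2 (b=7); 7→8: 4·8 + 2 = 34; 34−1 = 33
i=5: 33 = 4·8 + 1 (b=8); 8→9: 4·9 + 1 = 37; 37−1 = 36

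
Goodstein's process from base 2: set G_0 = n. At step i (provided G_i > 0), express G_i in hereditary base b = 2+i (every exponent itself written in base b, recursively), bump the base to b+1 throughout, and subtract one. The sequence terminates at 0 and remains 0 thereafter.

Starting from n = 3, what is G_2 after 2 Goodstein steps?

3

3 —HB2→ 2 + 1 —bump→ 3 + 1 = 4 —(−1)→ 3
3 —HB3→ 3 —bump→ 4 = 4 —(−1)→ 3
3 —HB4→ 3 —bump→ 3 = 3 —(−1)→ 2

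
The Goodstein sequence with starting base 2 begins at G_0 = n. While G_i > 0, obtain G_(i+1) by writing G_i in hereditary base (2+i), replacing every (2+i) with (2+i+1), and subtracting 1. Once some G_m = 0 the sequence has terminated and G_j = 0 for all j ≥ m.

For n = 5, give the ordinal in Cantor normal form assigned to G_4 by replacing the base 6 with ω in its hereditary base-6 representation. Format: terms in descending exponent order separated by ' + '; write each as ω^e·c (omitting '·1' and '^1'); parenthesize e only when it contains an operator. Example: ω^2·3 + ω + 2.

G_0 = 5. HB_2(5) = 2^2 + 1. Bump = 28. G_1 = 27.
G_1 = 27. HB_3(27) = 3^3. Bump = 256. G_2 = 255.
G_2 = 255. HB_4(255) = 3·4^3 + 3·4^2 + 3·4 + 3. Bump = 468. G_3 = 467.
G_3 = 467. HB_5(467) = 3·5^3 + 3·5^2 + 3·5 + 2. Bump = 776. G_4 = 775.

ω^3·3 + ω^2·3 + ω·3 + 1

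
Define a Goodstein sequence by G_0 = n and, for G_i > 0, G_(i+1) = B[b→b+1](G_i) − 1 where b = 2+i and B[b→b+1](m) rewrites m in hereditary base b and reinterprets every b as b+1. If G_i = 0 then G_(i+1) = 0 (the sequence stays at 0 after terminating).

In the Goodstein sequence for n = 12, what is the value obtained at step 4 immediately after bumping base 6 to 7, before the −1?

base 2: 12 = 2^(2 + 1) + 2^2; at 3: 3^(3 + 1) + 3^3 = 108; next = 107
base 3: 107 = 3^(3 + 1) + 2·3^2 + 2·3 + 2; at 4: 4^(4 + 1) + 2·4^2 + 2·4 + 2 = 1066; next = 1065
base 4: 1065 = 4^(4 + 1) + 2·4^2 + 2·4 + 1; at 5: 5^(5 + 1) + 2·5^2 + 2·5 + 1 = 15686; next = 15685
base 5: 15685 = 5^(5 + 1) + 2·5^2 + 2·5; at 6: 6^(6 + 1) + 2·6^2 + 2·6 = 280020; next = 280019

5764911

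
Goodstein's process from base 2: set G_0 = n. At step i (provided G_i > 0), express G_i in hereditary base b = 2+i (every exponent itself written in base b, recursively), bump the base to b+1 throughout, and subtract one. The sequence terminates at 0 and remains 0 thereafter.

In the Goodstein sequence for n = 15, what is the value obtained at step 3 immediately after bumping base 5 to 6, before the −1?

326594

base 2: 15 = 2^(2 + 1) + 2^2 + 2 + 1; at 3: 3^(3 + 1) + 3^3 + 3 + 1 = 112; next = 111
base 3: 111 = 3^(3 + 1) + 3^3 + 3; at 4: 4^(4 + 1) + 4^4 + 4 = 1284; next = 1283
base 4: 1283 = 4^(4 + 1) + 4^4 + 3; at 5: 5^(5 + 1) + 5^5 + 3 = 18753; next = 18752
base 5: 18752 = 5^(5 + 1) + 5^5 + 2; at 6: 6^(6 + 1) + 6^6 + 2 = 326594; next = 326593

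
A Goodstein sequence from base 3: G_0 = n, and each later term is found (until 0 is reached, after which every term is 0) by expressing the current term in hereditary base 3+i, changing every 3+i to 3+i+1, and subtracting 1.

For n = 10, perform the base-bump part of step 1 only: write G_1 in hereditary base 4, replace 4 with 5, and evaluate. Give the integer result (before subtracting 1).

G_0 = 10. HB_3(10) = 3^2 + 1. Bump = 17. G_1 = 16.
G_1 = 16. HB_4(16) = 4^2. Bump = 25. G_2 = 24.

25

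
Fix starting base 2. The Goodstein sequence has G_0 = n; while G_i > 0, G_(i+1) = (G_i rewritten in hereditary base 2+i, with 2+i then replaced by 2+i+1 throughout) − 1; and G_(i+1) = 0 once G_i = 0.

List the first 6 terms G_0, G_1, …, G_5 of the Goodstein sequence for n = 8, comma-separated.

base 2: 8 = 2^(2 + 1); at 3: 3^(3 + 1) = 81; next = 80
base 3: 80 = 2·3^3 + 2·3^2 + 2·3 + 2; at 4: 2·4^4 + 2·4^2 + 2·4 + 2 = 554; next = 553
base 4: 553 = 2·4^4 + 2·4^2 + 2·4 + 1; at 5: 2·5^5 + 2·5^2 + 2·5 + 1 = 6311; next = 6310
base 5: 6310 = 2·5^5 + 2·5^2 + 2·5; at 6: 2·6^6 + 2·6^2 + 2·6 = 93396; next = 93395
base 6: 93395 = 2·6^6 + 2·6^2 + 6 + 5; at 7: 2·7^7 + 2·7^2 + 7 + 5 = 1647196; next = 1647195

8, 80, 553, 6310, 93395, 1647195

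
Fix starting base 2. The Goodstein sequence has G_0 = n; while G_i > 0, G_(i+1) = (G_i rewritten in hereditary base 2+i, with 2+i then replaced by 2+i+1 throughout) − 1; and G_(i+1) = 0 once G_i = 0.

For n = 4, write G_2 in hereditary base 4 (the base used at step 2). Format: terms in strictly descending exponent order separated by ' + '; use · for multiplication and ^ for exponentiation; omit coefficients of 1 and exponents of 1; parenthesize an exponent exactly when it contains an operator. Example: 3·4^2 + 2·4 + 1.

G_0 = 4. HB_2(4) = 2^2. Bump = 27. G_1 = 26.
G_1 = 26. HB_3(26) = 2·3^2 + 2·3 + 2. Bump = 42. G_2 = 41.
G_2 = 41. HB_4(41) = 2·4^2 + 2·4 + 1. Bump = 61. G_3 = 60.

2·4^2 + 2·4 + 1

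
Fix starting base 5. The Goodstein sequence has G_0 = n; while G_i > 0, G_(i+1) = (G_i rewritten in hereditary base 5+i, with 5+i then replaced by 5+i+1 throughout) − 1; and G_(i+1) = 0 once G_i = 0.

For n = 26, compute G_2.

48

step 0: 26 = 5^2 + 1; sub 6 for 5: 6^2 + 1; = 37; G_1 = 37−1 = 36
step 1: 36 = 6^2; sub 7 for 6: 7^2; = 49; G_2 = 49−1 = 48
step 2: 48 = 6·7 + 6; sub 8 for 7: 6·8 + 6; = 54; G_3 = 54−1 = 53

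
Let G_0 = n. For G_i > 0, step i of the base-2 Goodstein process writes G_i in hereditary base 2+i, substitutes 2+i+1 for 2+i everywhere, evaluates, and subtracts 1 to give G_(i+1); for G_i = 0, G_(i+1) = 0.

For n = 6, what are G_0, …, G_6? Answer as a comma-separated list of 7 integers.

6, 29, 257, 3125, 46655, 98039, 187243

G_0=6  [base 2] 2^2 + 2  →[2↦3]→  3^3 + 3 = 30  −1 ⇒ G_1=29
G_1=29  [base 3] 3^3 + 2  →[3↦4]→  4^4 + 2 = 258  −1 ⇒ G_2=257
G_2=257  [base 4] 4^4 + 1  →[4↦5]→  5^5 + 1 = 3126  −1 ⇒ G_3=3125
G_3=3125  [base 5] 5^5  →[5↦6]→  6^6 = 46656  −1 ⇒ G_4=46655
G_4=46655  [base 6] 5·6^5 + 5·6^4 + 5·6^3 + 5·6^2 + 5·6 + 5  →[6↦7]→  5·7^5 + 5·7^4 + 5·7^3 + 5·7^2 + 5·7 + 5 = 98040  −1 ⇒ G_5=98039
G_5=98039  [base 7] 5·7^5 + 5·7^4 + 5·7^3 + 5·7^2 + 5·7 + 4  →[7↦8]→  5·8^5 + 5·8^4 + 5·8^3 + 5·8^2 + 5·8 + 4 = 187244  −1 ⇒ G_6=187243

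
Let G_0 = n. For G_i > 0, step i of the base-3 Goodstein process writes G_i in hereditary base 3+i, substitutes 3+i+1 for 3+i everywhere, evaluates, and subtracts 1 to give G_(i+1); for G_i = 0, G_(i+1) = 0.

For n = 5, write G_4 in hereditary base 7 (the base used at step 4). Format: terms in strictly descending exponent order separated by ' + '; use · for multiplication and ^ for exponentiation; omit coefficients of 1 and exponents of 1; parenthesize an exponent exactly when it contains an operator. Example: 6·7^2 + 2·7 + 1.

step 0: 5 = 3 + 2; sub 4 for 3: 4 + 2; = 6; G_1 = 6−1 = 5
step 1: 5 = 4 + 1; sub 5 for 4: 5 + 1; = 6; G_2 = 6−1 = 5
step 2: 5 = 5; sub 6 for 5: 6; = 6; G_3 = 6−1 = 5
step 3: 5 = 5; sub 7 for 6: 5; = 5; G_4 = 5−1 = 4

4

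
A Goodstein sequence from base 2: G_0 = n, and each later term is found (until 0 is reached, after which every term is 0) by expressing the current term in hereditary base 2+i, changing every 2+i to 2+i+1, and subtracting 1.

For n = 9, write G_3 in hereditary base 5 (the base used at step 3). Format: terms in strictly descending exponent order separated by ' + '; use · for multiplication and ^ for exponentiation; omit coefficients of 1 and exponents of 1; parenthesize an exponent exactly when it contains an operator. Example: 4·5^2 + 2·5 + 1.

3·5^5 + 3·5^3 + 3·5^2 + 3·5 + 2

i=0: 9 = 2^(2 + 1) + 1 (b=2); 2→3: 3^(3 + 1) + 1 = 82; 82−1 = 81
i=1: 81 = 3^(3 + 1) (b=3); 3→4: 4^(4 + 1) = 1024; 1024−1 = 1023
i=2: 1023 = 3·4^4 + 3·4^3 + 3·4^2 + 3·4 + 3 (b=4); 4→5: 3·5^5 + 3·5^3 + 3·5^2 + 3·5 + 3 = 9843; 9843−1 = 9842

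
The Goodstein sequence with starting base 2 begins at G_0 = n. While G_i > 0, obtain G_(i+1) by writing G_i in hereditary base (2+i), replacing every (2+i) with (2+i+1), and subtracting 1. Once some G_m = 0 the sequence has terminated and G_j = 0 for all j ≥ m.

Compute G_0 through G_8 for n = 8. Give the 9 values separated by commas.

8, 80, 553, 6310, 93395, 1647195, 33554571, 774841151, 20000000211

(0) 8|_2 = 2^(2 + 1) ↦ 3^(3 + 1)|_3 = 81 ⇒ 80
(1) 80|_3 = 2·3^3 + 2·3^2 + 2·3 + 2 ↦ 2·4^4 + 2·4^2 + 2·4 + 2|_4 = 554 ⇒ 553
(2) 553|_4 = 2·4^4 + 2·4^2 + 2·4 + 1 ↦ 2·5^5 + 2·5^2 + 2·5 + 1|_5 = 6311 ⇒ 6310
(3) 6310|_5 = 2·5^5 + 2·5^2 + 2·5 ↦ 2·6^6 + 2·6^2 + 2·6|_6 = 93396 ⇒ 93395
(4) 93395|_6 = 2·6^6 + 2·6^2 + 6 + 5 ↦ 2·7^7 + 2·7^2 + 7 + 5|_7 = 1647196 ⇒ 1647195
(5) 1647195|_7 = 2·7^7 + 2·7^2 + 7 + 4 ↦ 2·8^8 + 2·8^2 + 8 + 4|_8 = 33554572 ⇒ 33554571
(6) 33554571|_8 = 2·8^8 + 2·8^2 + 8 + 3 ↦ 2·9^9 + 2·9^2 + 9 + 3|_9 = 774841152 ⇒ 774841151
(7) 774841151|_9 = 2·9^9 + 2·9^2 + 9 + 2 ↦ 2·10^10 + 2·10^2 + 10 + 2|_10 = 20000000212 ⇒ 20000000211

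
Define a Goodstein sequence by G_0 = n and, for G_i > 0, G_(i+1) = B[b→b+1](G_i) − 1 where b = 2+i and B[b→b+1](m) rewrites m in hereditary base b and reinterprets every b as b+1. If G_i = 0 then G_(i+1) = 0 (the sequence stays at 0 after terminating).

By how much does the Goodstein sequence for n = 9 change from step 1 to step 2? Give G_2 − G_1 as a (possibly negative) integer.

G_0=9  [base 2] 2^(2 + 1) + 1  →[2↦3]→  3^(3 + 1) + 1 = 82  −1 ⇒ G_1=81
G_1=81  [base 3] 3^(3 + 1)  →[3↦4]→  4^(4 + 1) = 1024  −1 ⇒ G_2=1023

942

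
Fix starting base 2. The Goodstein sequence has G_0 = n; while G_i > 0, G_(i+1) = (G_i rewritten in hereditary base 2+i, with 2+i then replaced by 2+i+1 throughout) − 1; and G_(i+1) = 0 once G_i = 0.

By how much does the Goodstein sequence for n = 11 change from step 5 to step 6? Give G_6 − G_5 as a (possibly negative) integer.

[0] 11 ≡ 2^(2 + 1) + 2 + 1 (base 2). Lift 3: 85. −1: 84.
[1] 84 ≡ 3^(3 + 1) + 3 (base 3). Lift 4: 1028. −1: 1027.
[2] 1027 ≡ 4^(4 + 1) + 3 (base 4). Lift 5: 15628. −1: 15627.
[3] 15627 ≡ 5^(5 + 1) + 2 (base 5). Lift 6: 279938. −1: 279937.
[4] 279937 ≡ 6^(6 + 1) + 1 (base 6). Lift 7: 5764802. −1: 5764801.
[5] 5764801 ≡ 7^(7 + 1) (base 7). Lift 8: 134217728. −1: 134217727.

128452926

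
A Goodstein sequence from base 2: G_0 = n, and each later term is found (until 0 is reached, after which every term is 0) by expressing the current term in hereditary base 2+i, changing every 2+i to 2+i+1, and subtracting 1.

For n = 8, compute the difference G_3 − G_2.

step 0: 8 = 2^(2 + 1); sub 3 for 2: 3^(3 + 1); = 81; G_1 = 81−1 = 80
step 1: 80 = 2·3^3 + 2·3^2 + 2·3 + 2; sub 4 for 3: 2·4^4 + 2·4^2 + 2·4 + 2; = 554; G_2 = 554−1 = 553
step 2: 553 = 2·4^4 + 2·4^2 + 2·4 + 1; sub 5 for 4: 2·5^5 + 2·5^2 + 2·5 + 1; = 6311; G_3 = 6311−1 = 6310

5757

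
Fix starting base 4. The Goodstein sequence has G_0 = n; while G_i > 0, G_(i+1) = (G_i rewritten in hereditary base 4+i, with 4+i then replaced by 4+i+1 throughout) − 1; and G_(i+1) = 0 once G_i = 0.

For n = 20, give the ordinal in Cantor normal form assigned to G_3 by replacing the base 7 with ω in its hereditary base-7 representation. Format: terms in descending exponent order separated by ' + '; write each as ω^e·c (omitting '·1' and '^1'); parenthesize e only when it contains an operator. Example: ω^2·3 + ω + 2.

20 —HB4→ 4^2 + 4 —bump→ 5^2 + 5 = 30 —(−1)→ 29
29 —HB5→ 5^2 + 4 —bump→ 6^2 + 4 = 40 —(−1)→ 39
39 —HB6→ 6^2 + 3 —bump→ 7^2 + 3 = 52 —(−1)→ 51

ω^2 + 2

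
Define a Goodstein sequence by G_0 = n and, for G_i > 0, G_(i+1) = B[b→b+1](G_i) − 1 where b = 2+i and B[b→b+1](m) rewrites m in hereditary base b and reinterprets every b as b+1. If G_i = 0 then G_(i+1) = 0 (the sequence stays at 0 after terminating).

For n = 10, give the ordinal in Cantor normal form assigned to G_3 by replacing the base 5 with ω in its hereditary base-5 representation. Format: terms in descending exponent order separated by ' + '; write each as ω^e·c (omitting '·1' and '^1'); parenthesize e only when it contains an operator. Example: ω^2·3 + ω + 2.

ω^(ω + 1)

(0) 10|_2 = 2^(2 + 1) + 2 ↦ 3^(3 + 1) + 3|_3 = 84 ⇒ 83
(1) 83|_3 = 3^(3 + 1) + 2 ↦ 4^(4 + 1) + 2|_4 = 1026 ⇒ 1025
(2) 1025|_4 = 4^(4 + 1) + 1 ↦ 5^(5 + 1) + 1|_5 = 15626 ⇒ 15625
(3) 15625|_5 = 5^(5 + 1) ↦ 6^(6 + 1)|_6 = 279936 ⇒ 279935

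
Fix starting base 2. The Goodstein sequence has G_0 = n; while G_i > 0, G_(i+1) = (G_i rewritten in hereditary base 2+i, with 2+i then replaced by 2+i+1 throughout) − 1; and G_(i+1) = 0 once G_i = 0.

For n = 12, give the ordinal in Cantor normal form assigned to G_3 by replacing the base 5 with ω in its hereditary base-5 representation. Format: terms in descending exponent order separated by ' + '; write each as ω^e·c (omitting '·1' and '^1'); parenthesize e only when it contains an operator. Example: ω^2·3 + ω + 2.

ω^(ω + 1) + ω^2·2 + ω·2

[0] 12 ≡ 2^(2 + 1) + 2^2 (base 2). Lift 3: 108. −1: 107.
[1] 107 ≡ 3^(3 + 1) + 2·3^2 + 2·3 + 2 (base 3). Lift 4: 1066. −1: 1065.
[2] 1065 ≡ 4^(4 + 1) + 2·4^2 + 2·4 + 1 (base 4). Lift 5: 15686. −1: 15685.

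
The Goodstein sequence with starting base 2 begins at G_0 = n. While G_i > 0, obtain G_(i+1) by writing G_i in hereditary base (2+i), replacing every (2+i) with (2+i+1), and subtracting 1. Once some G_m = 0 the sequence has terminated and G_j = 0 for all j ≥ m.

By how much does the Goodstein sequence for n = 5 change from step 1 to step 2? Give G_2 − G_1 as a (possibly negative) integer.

5 —HB2→ 2^2 + 1 —bump→ 3^3 + 1 = 28 —(−1)→ 27
27 —HB3→ 3^3 —bump→ 4^4 = 256 —(−1)→ 255

228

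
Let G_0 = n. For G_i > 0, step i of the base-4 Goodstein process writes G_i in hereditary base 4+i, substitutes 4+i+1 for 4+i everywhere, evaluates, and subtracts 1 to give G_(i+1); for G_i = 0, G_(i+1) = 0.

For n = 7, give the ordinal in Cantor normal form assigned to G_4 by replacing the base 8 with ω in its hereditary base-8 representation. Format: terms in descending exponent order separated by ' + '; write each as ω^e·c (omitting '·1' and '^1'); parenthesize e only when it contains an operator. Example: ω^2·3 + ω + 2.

G_0 = 7. HB_4(7) = 4 + 3. Bump = 8. G_1 = 7.
G_1 = 7. HB_5(7) = 5 + 2. Bump = 8. G_2 = 7.
G_2 = 7. HB_6(7) = 6 + 1. Bump = 8. G_3 = 7.
G_3 = 7. HB_7(7) = 7. Bump = 8. G_4 = 7.

7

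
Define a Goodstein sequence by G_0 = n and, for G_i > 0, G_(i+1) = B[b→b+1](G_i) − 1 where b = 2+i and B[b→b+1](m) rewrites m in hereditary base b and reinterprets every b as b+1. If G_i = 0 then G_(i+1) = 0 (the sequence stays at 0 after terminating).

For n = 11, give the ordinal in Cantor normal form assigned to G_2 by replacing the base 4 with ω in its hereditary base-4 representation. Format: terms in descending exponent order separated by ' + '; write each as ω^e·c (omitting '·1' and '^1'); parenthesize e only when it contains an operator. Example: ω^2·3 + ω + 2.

ω^(ω + 1) + 3

i=0: 11 = 2^(2 + 1) + 2 + 1 (b=2); 2→3: 3^(3 + 1) + 3 + 1 = 85; 85−1 = 84
i=1: 84 = 3^(3 + 1) + 3 (b=3); 3→4: 4^(4 + 1) + 4 = 1028; 1028−1 = 1027
i=2: 1027 = 4^(4 + 1) + 3 (b=4); 4→5: 5^(5 + 1) + 3 = 15628; 15628−1 = 15627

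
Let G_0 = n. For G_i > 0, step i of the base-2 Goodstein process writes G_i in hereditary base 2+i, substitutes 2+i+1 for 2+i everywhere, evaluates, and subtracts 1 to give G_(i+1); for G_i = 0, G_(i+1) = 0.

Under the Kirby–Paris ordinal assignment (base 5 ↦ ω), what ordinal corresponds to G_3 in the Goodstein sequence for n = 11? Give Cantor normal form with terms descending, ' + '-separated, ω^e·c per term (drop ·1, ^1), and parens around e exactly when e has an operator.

step 0: 11 = 2^(2 + 1) + 2 + 1; sub 3 for 2: 3^(3 + 1) + 3 + 1; = 85; G_1 = 85−1 = 84
step 1: 84 = 3^(3 + 1) + 3; sub 4 for 3: 4^(4 + 1) + 4; = 1028; G_2 = 1028−1 = 1027
step 2: 1027 = 4^(4 + 1) + 3; sub 5 for 4: 5^(5 + 1) + 3; = 15628; G_3 = 15628−1 = 15627

ω^(ω + 1) + 2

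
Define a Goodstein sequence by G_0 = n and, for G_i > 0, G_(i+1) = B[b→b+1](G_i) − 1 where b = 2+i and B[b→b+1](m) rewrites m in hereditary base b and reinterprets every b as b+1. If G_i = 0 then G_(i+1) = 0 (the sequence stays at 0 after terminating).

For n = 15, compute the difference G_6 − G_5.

i=0: 15 = 2^(2 + 1) + 2^2 + 2 + 1 (b=2); 2→3: 3^(3 + 1) + 3^3 + 3 + 1 = 112; 112−1 = 111
i=1: 111 = 3^(3 + 1) + 3^3 + 3 (b=3); 3→4: 4^(4 + 1) + 4^4 + 4 = 1284; 1284−1 = 1283
i=2: 1283 = 4^(4 + 1) + 4^4 + 3 (b=4); 4→5: 5^(5 + 1) + 5^5 + 3 = 18753; 18753−1 = 18752
i=3: 18752 = 5^(5 + 1) + 5^5 + 2 (b=5); 5→6: 6^(6 + 1) + 6^6 + 2 = 326594; 326594−1 = 326593
i=4: 326593 = 6^(6 + 1) + 6^6 + 1 (b=6); 6→7: 7^(7 + 1) + 7^7 + 1 = 6588345; 6588345−1 = 6588344
i=5: 6588344 = 7^(7 + 1) + 7^7 (b=7); 7→8: 8^(8 + 1) + 8^8 = 150994944; 150994944−1 = 150994943

144406599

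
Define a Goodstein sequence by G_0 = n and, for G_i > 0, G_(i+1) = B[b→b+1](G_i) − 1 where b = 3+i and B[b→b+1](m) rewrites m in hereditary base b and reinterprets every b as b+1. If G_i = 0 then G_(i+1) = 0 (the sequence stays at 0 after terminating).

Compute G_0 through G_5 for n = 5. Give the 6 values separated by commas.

[0] 5 ≡ 3 + 2 (base 3). Lift 4: 6. −1: 5.
[1] 5 ≡ 4 + 1 (base 4). Lift 5: 6. −1: 5.
[2] 5 ≡ 5 (base 5). Lift 6: 6. −1: 5.
[3] 5 ≡ 5 (base 6). Lift 7: 5. −1: 4.
[4] 4 ≡ 4 (base 7). Lift 8: 4. −1: 3.

5, 5, 5, 5, 4, 3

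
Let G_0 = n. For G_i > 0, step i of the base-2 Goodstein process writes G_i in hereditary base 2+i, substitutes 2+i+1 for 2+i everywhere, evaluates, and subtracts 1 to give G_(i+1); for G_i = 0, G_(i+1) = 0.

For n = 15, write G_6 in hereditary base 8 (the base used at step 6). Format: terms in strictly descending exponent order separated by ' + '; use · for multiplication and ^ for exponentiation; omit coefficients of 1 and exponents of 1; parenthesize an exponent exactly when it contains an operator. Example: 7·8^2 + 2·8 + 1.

8^(8 + 1) + 7·8^7 + 7·8^6 + 7·8^5 + 7·8^4 + 7·8^3 + 7·8^2 + 7·8 + 7

[0] 15 ≡ 2^(2 + 1) + 2^2 + 2 + 1 (base 2). Lift 3: 112. −1: 111.
[1] 111 ≡ 3^(3 + 1) + 3^3 + 3 (base 3). Lift 4: 1284. −1: 1283.
[2] 1283 ≡ 4^(4 + 1) + 4^4 + 3 (base 4). Lift 5: 18753. −1: 18752.
[3] 18752 ≡ 5^(5 + 1) + 5^5 + 2 (base 5). Lift 6: 326594. −1: 326593.
[4] 326593 ≡ 6^(6 + 1) + 6^6 + 1 (base 6). Lift 7: 6588345. −1: 6588344.
[5] 6588344 ≡ 7^(7 + 1) + 7^7 (base 7). Lift 8: 150994944. −1: 150994943.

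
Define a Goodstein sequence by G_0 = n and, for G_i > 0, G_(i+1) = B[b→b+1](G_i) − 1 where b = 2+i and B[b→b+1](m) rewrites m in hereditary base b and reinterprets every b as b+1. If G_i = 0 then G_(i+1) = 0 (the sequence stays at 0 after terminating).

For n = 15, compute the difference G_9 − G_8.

G_0 = 15. HB_2(15) = 2^(2 + 1) + 2^2 + 2 + 1. Bump = 112. G_1 = 111.
G_1 = 111. HB_3(111) = 3^(3 + 1) + 3^3 + 3. Bump = 1284. G_2 = 1283.
G_2 = 1283. HB_4(1283) = 4^(4 + 1) + 4^4 + 3. Bump = 18753. G_3 = 18752.
G_3 = 18752. HB_5(18752) = 5^(5 + 1) + 5^5 + 2. Bump = 326594. G_4 = 326593.
G_4 = 326593. HB_6(326593) = 6^(6 + 1) + 6^6 + 1. Bump = 6588345. G_5 = 6588344.
G_5 = 6588344. HB_7(6588344) = 7^(7 + 1) + 7^7. Bump = 150994944. G_6 = 150994943.
G_6 = 150994943. HB_8(150994943) = 8^(8 + 1) + 7·8^7 + 7·8^6 + 7·8^5 + 7·8^4 + 7·8^3 + 7·8^2 + 7·8 + 7. Bump = 3524450281. G_7 = 3524450280.
G_7 = 3524450280. HB_9(3524450280) = 9^(9 + 1) + 7·9^7 + 7·9^6 + 7·9^5 + 7·9^4 + 7·9^3 + 7·9^2 + 7·9 + 6. Bump = 100077777776. G_8 = 100077777775.
G_8 = 100077777775. HB_10(100077777775) = 10^(10 + 1) + 7·10^7 + 7·10^6 + 7·10^5 + 7·10^4 + 7·10^3 + 7·10^2 + 7·10 + 5. Bump = 3138578427935. G_9 = 3138578427934.

3038500650159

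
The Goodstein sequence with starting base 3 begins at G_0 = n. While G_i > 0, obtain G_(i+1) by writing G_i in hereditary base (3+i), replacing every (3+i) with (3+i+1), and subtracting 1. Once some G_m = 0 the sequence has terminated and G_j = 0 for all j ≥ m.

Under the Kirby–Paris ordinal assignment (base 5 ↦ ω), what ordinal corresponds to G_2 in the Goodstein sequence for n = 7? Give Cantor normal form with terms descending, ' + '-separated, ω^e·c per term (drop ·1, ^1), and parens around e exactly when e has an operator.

ω + 4

G_0=7  [base 3] 2·3 + 1  →[3↦4]→  2·4 + 1 = 9  −1 ⇒ G_1=8
G_1=8  [base 4] 2·4  →[4↦5]→  2·5 = 10  −1 ⇒ G_2=9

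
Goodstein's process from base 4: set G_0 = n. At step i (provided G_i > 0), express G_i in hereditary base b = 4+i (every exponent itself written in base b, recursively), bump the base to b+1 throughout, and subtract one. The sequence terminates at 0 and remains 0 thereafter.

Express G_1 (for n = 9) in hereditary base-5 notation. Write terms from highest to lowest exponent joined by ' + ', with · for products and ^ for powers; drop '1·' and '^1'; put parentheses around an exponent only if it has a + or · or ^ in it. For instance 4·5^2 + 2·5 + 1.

step 0: 9 = 2·4 + 1; sub 5 for 4: 2·5 + 1; = 11; G_1 = 11−1 = 10
step 1: 10 = 2·5; sub 6 for 5: 2·6; = 12; G_2 = 12−1 = 11

2·5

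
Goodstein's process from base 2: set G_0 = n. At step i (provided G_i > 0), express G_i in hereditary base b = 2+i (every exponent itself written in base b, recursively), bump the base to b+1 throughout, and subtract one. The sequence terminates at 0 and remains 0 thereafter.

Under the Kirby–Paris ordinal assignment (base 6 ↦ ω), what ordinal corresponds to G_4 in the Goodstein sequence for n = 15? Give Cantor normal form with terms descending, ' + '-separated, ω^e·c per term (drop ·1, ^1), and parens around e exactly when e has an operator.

G_0=15  [base 2] 2^(2 + 1) + 2^2 + 2 + 1  →[2↦3]→  3^(3 + 1) + 3^3 + 3 + 1 = 112  −1 ⇒ G_1=111
G_1=111  [base 3] 3^(3 + 1) + 3^3 + 3  →[3↦4]→  4^(4 + 1) + 4^4 + 4 = 1284  −1 ⇒ G_2=1283
G_2=1283  [base 4] 4^(4 + 1) + 4^4 + 3  →[4↦5]→  5^(5 + 1) + 5^5 + 3 = 18753  −1 ⇒ G_3=18752
G_3=18752  [base 5] 5^(5 + 1) + 5^5 + 2  →[5↦6]→  6^(6 + 1) + 6^6 + 2 = 326594  −1 ⇒ G_4=326593
G_4=326593  [base 6] 6^(6 + 1) + 6^6 + 1  →[6↦7]→  7^(7 + 1) + 7^7 + 1 = 6588345  −1 ⇒ G_5=6588344

ω^(ω + 1) + ω^ω + 1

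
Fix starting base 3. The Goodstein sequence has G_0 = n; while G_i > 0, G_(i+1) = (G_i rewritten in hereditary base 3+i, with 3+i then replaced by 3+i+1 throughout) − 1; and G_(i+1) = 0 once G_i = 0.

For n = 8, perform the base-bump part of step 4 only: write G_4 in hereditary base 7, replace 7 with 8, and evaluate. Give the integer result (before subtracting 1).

step 0: 8 = 2·3 + 2; sub 4 for 3: 2·4 + 2; = 10; G_1 = 10−1 = 9
step 1: 9 = 2·4 + 1; sub 5 for 4: 2·5 + 1; = 11; G_2 = 11−1 = 10
step 2: 10 = 2·5; sub 6 for 5: 2·6; = 12; G_3 = 12−1 = 11
step 3: 11 = 6 + 5; sub 7 for 6: 7 + 5; = 12; G_4 = 12−1 = 11
step 4: 11 = 7 + 4; sub 8 for 7: 8 + 4; = 12; G_5 = 12−1 = 11

12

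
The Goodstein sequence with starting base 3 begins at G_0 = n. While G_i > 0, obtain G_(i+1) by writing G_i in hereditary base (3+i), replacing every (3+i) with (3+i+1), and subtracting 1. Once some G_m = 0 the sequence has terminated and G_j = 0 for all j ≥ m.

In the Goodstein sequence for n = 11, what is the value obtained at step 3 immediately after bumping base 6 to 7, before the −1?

40

G_0 = 11. HB_3(11) = 3^2 + 2. Bump = 18. G_1 = 17.
G_1 = 17. HB_4(17) = 4^2 + 1. Bump = 26. G_2 = 25.
G_2 = 25. HB_5(25) = 5^2. Bump = 36. G_3 = 35.
G_3 = 35. HB_6(35) = 5·6 + 5. Bump = 40. G_4 = 39.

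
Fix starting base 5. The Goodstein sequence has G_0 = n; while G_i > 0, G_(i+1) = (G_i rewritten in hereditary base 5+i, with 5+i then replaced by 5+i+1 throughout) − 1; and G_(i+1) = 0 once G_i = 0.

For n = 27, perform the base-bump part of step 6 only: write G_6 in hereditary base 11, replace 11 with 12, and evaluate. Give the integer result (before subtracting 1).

[0] 27 ≡ 5^2 + 2 (base 5). Lift 6: 38. −1: 37.
[1] 37 ≡ 6^2 + 1 (base 6). Lift 7: 50. −1: 49.
[2] 49 ≡ 7^2 (base 7). Lift 8: 64. −1: 63.
[3] 63 ≡ 7·8 + 7 (base 8). Lift 9: 70. −1: 69.
[4] 69 ≡ 7·9 + 6 (base 9). Lift 10: 76. −1: 75.
[5] 75 ≡ 7·10 + 5 (base 10). Lift 11: 82. −1: 81.
[6] 81 ≡ 7·11 + 4 (base 11). Lift 12: 88. −1: 87.

88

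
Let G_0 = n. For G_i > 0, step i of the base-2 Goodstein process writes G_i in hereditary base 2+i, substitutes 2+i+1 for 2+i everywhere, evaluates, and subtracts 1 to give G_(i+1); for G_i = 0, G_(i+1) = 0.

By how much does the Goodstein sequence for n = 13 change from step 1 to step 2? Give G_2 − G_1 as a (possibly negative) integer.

13 —HB2→ 2^(2 + 1) + 2^2 + 1 —bump→ 3^(3 + 1) + 3^3 + 1 = 109 —(−1)→ 108
108 —HB3→ 3^(3 + 1) + 3^3 —bump→ 4^(4 + 1) + 4^4 = 1280 —(−1)→ 1279

1171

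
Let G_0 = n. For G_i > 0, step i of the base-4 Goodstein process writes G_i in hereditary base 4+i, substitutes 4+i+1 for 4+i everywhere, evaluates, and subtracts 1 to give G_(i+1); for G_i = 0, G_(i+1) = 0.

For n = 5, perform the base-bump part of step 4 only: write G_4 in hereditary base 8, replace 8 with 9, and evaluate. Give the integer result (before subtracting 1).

3

5 —HB4→ 4 + 1 —bump→ 5 + 1 = 6 —(−1)→ 5
5 —HB5→ 5 —bump→ 6 = 6 —(−1)→ 5
5 —HB6→ 5 —bump→ 5 = 5 —(−1)→ 4
4 —HB7→ 4 —bump→ 4 = 4 —(−1)→ 3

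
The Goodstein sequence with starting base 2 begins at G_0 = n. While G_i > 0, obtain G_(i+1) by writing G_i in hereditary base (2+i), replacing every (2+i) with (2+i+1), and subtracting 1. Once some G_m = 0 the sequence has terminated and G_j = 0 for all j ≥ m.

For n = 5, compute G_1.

5 —HB2→ 2^2 + 1 —bump→ 3^3 + 1 = 28 —(−1)→ 27
27 —HB3→ 3^3 —bump→ 4^4 = 256 —(−1)→ 255

27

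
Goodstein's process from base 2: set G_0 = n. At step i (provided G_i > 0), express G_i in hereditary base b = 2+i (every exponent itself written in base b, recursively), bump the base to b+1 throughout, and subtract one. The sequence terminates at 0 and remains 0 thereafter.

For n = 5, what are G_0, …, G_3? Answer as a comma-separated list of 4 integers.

G_0 = 5. HB_2(5) = 2^2 + 1. Bump = 28. G_1 = 27.
G_1 = 27. HB_3(27) = 3^3. Bump = 256. G_2 = 255.
G_2 = 255. HB_4(255) = 3·4^3 + 3·4^2 + 3·4 + 3. Bump = 468. G_3 = 467.

5, 27, 255, 467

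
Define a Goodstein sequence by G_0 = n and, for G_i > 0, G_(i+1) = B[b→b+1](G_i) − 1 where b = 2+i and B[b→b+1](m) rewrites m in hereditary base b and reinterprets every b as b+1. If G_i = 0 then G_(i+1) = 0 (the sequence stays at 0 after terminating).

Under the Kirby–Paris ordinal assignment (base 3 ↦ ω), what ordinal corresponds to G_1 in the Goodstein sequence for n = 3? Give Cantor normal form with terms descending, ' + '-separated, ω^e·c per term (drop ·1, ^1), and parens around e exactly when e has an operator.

step 0: 3 = 2 + 1; sub 3 for 2: 3 + 1; = 4; G_1 = 4−1 = 3
step 1: 3 = 3; sub 4 for 3: 4; = 4; G_2 = 4−1 = 3

ω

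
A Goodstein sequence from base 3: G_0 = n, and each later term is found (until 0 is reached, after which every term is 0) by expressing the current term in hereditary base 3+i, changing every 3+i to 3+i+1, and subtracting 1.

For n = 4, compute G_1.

4

base 3: 4 = 3 + 1; at 4: 4 + 1 = 5; next = 4
base 4: 4 = 4; at 5: 5 = 5; next = 4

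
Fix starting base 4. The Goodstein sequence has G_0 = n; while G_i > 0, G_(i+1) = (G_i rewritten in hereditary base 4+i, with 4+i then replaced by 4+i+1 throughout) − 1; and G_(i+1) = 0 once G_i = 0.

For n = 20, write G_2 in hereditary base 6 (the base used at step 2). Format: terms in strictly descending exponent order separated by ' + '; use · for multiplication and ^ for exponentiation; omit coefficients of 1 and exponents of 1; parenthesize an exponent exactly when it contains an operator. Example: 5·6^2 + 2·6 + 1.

6^2 + 3

i=0: 20 = 4^2 + 4 (b=4); 4→5: 5^2 + 5 = 30; 30−1 = 29
i=1: 29 = 5^2 + 4 (b=5); 5→6: 6^2 + 4 = 40; 40−1 = 39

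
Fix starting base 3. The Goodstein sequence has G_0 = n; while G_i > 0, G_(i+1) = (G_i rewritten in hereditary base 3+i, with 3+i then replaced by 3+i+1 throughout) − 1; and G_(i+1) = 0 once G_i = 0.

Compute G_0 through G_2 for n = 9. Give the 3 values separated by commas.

G_0 = 9. HB_3(9) = 3^2. Bump = 16. G_1 = 15.
G_1 = 15. HB_4(15) = 3·4 + 3. Bump = 18. G_2 = 17.

9, 15, 17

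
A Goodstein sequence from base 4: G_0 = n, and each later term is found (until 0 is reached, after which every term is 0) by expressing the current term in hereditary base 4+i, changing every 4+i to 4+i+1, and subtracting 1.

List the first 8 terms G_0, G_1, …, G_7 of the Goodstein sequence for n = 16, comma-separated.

i=0: 16 = 4^2 (b=4); 4→5: 5^2 = 25; 25−1 = 24
i=1: 24 = 4·5 + 4 (b=5); 5→6: 4·6 + 4 = 28; 28−1 = 27
i=2: 27 = 4·6 + 3 (b=6); 6→7: 4·7 + 3 = 31; 31−1 = 30
i=3: 30 = 4·7 + 2 (b=7); 7→8: 4·8 + 2 = 34; 34−1 = 33
i=4: 33 = 4·8 + 1 (b=8); 8→9: 4·9 + 1 = 37; 37−1 = 36
i=5: 36 = 4·9 (b=9); 9→10: 4·10 = 40; 40−1 = 39
i=6: 39 = 3·10 + 9 (b=10); 10→11: 3·11 + 9 = 42; 42−1 = 41

16, 24, 27, 30, 33, 36, 39, 41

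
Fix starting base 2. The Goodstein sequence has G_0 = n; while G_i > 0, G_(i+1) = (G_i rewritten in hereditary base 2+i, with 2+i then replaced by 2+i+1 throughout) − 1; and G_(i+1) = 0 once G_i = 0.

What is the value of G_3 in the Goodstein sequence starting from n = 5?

467

G_0=5  [base 2] 2^2 + 1  →[2↦3]→  3^3 + 1 = 28  −1 ⇒ G_1=27
G_1=27  [base 3] 3^3  →[3↦4]→  4^4 = 256  −1 ⇒ G_2=255
G_2=255  [base 4] 3·4^3 + 3·4^2 + 3·4 + 3  →[4↦5]→  3·5^3 + 3·5^2 + 3·5 + 3 = 468  −1 ⇒ G_3=467
G_3=467  [base 5] 3·5^3 + 3·5^2 + 3·5 + 2  →[5↦6]→  3·6^3 + 3·6^2 + 3·6 + 2 = 776  −1 ⇒ G_4=775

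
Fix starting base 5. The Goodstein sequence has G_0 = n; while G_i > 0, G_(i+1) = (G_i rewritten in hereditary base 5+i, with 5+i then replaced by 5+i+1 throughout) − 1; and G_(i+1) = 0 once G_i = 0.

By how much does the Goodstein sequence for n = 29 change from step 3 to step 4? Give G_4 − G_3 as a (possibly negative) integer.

(0) 29|_5 = 5^2 + 4 ↦ 6^2 + 4|_6 = 40 ⇒ 39
(1) 39|_6 = 6^2 + 3 ↦ 7^2 + 3|_7 = 52 ⇒ 51
(2) 51|_7 = 7^2 + 2 ↦ 8^2 + 2|_8 = 66 ⇒ 65
(3) 65|_8 = 8^2 + 1 ↦ 9^2 + 1|_9 = 82 ⇒ 81

16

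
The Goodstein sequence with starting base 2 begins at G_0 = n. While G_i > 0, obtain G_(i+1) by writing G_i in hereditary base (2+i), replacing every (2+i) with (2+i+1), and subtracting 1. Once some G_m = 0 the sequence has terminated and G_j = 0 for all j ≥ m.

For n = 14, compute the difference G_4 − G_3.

307841

i=0: 14 = 2^(2 + 1) + 2^2 + 2 (b=2); 2→3: 3^(3 + 1) + 3^3 + 3 = 111; 111−1 = 110
i=1: 110 = 3^(3 + 1) + 3^3 + 2 (b=3); 3→4: 4^(4 + 1) + 4^4 + 2 = 1282; 1282−1 = 1281
i=2: 1281 = 4^(4 + 1) + 4^4 + 1 (b=4); 4→5: 5^(5 + 1) + 5^5 + 1 = 18751; 18751−1 = 18750
i=3: 18750 = 5^(5 + 1) + 5^5 (b=5); 5→6: 6^(6 + 1) + 6^6 = 326592; 326592−1 = 326591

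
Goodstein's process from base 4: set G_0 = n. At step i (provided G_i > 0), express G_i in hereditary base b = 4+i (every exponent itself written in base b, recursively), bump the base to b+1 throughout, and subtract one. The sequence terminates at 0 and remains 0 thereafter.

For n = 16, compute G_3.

(0) 16|_4 = 4^2 ↦ 5^2|_5 = 25 ⇒ 24
(1) 24|_5 = 4·5 + 4 ↦ 4·6 + 4|_6 = 28 ⇒ 27
(2) 27|_6 = 4·6 + 3 ↦ 4·7 + 3|_7 = 31 ⇒ 30
(3) 30|_7 = 4·7 + 2 ↦ 4·8 + 2|_8 = 34 ⇒ 33

30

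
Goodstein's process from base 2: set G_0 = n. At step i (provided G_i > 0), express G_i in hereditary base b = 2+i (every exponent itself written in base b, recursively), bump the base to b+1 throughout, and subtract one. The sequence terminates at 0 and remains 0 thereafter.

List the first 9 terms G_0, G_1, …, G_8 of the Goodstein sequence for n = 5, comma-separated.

step 0: 5 = 2^2 + 1; sub 3 for 2: 3^3 + 1; = 28; G_1 = 28−1 = 27
step 1: 27 = 3^3; sub 4 for 3: 4^4; = 256; G_2 = 256−1 = 255
step 2: 255 = 3·4^3 + 3·4^2 + 3·4 + 3; sub 5 for 4: 3·5^3 + 3·5^2 + 3·5 + 3; = 468; G_3 = 468−1 = 467
step 3: 467 = 3·5^3 + 3·5^2 + 3·5 + 2; sub 6 for 5: 3·6^3 + 3·6^2 + 3·6 + 2; = 776; G_4 = 776−1 = 775
step 4: 775 = 3·6^3 + 3·6^2 + 3·6 + 1; sub 7 for 6: 3·7^3 + 3·7^2 + 3·7 + 1; = 1198; G_5 = 1198−1 = 1197
step 5: 1197 = 3·7^3 + 3·7^2 + 3·7; sub 8 for 7: 3·8^3 + 3·8^2 + 3·8; = 1752; G_6 = 1752−1 = 1751
step 6: 1751 = 3·8^3 + 3·8^2 + 2·8 + 7; sub 9 for 8: 3·9^3 + 3·9^2 + 2·9 + 7; = 2455; G_7 = 2455−1 = 2454
step 7: 2454 = 3·9^3 + 3·9^2 + 2·9 + 6; sub 10 for 9: 3·10^3 + 3·10^2 + 2·10 + 6; = 3326; G_8 = 3326−1 = 3325

5, 27, 255, 467, 775, 1197, 1751, 2454, 3325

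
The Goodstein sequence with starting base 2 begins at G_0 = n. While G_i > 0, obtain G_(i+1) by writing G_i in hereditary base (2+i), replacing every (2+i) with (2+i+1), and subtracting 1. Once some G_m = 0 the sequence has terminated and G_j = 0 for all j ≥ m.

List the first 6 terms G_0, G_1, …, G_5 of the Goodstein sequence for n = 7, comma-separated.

base 2: 7 = 2^2 + 2 + 1; at 3: 3^3 + 3 + 1 = 31; next = 30
base 3: 30 = 3^3 + 3; at 4: 4^4 + 4 = 260; next = 259
base 4: 259 = 4^4 + 3; at 5: 5^5 + 3 = 3128; next = 3127
base 5: 3127 = 5^5 + 2; at 6: 6^6 + 2 = 46658; next = 46657
base 6: 46657 = 6^6 + 1; at 7: 7^7 + 1 = 823544; next = 823543

7, 30, 259, 3127, 46657, 823543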